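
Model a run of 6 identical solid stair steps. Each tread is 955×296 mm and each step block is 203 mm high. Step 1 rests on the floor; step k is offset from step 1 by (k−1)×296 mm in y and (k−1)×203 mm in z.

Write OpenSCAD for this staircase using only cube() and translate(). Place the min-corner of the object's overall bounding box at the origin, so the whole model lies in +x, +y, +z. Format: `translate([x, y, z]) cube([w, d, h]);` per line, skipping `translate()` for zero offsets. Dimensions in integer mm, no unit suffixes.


cube([955, 296, 203]);
translate([0, 296, 203]) cube([955, 296, 203]);
translate([0, 592, 406]) cube([955, 296, 203]);
translate([0, 888, 609]) cube([955, 296, 203]);
translate([0, 1184, 812]) cube([955, 296, 203]);
translate([0, 1480, 1015]) cube([955, 296, 203]);


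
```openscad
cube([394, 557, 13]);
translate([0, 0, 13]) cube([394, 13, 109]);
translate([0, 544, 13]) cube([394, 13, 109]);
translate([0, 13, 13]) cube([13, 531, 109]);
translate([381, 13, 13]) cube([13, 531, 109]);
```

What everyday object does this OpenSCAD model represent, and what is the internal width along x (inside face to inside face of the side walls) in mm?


An open box. The internal width is 368 mm.

A 394×557 base slab with four walls standing on it — an open box. The base is 394 mm wide and the walls are 13 mm thick, so the internal width is 394 − 2 × 13 = 368 mm.


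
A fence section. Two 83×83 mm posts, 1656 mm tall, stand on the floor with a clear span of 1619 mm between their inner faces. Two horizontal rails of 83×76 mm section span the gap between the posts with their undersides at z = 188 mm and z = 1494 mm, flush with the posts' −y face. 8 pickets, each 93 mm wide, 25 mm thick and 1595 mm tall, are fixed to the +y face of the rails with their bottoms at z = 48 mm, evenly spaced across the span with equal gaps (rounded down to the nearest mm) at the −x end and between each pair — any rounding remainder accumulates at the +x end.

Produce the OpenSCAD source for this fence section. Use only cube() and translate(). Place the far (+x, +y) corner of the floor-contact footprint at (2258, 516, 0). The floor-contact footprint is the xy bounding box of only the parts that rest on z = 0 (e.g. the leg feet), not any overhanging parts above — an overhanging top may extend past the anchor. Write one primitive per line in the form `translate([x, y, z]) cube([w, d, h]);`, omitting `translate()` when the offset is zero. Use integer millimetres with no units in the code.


translate([473, 433, 0]) cube([83, 83, 1656]);
translate([2175, 433, 0]) cube([83, 83, 1656]);
translate([556, 433, 188]) cube([1619, 83, 76]);
translate([556, 433, 1494]) cube([1619, 83, 76]);
translate([653, 516, 48]) cube([93, 25, 1595]);
translate([843, 516, 48]) cube([93, 25, 1595]);
translate([1033, 516, 48]) cube([93, 25, 1595]);
translate([1223, 516, 48]) cube([93, 25, 1595]);
translate([1413, 516, 48]) cube([93, 25, 1595]);
translate([1603, 516, 48]) cube([93, 25, 1595]);
translate([1793, 516, 48]) cube([93, 25, 1595]);
translate([1983, 516, 48]) cube([93, 25, 1595]);


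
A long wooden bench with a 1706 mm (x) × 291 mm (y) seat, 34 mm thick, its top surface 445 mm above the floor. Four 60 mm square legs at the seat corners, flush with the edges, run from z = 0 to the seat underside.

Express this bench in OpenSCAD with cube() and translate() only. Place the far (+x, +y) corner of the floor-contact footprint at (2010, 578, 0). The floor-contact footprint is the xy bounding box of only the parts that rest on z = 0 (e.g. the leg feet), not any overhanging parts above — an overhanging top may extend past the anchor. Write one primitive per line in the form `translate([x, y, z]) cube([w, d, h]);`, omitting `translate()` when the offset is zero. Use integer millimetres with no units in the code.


// leg_h = 445 − 34 = 411
translate([304, 287, 411]) cube([1706, 291, 34]);
translate([304, 287, 0]) cube([60, 60, 411]);
translate([304, 518, 0]) cube([60, 60, 411]);
translate([1950, 287, 0]) cube([60, 60, 411]);
translate([1950, 518, 0]) cube([60, 60, 411]);


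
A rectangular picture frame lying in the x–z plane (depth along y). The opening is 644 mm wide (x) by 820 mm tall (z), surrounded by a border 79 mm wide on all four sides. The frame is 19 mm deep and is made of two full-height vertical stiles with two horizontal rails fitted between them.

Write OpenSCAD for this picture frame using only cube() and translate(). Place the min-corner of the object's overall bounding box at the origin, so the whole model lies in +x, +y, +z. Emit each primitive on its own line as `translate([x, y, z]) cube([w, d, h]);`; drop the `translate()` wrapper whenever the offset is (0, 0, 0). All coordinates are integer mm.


cube([79, 19, 978]);
translate([723, 0, 0]) cube([79, 19, 978]);
translate([79, 0, 0]) cube([644, 19, 79]);
translate([79, 0, 899]) cube([644, 19, 79]);


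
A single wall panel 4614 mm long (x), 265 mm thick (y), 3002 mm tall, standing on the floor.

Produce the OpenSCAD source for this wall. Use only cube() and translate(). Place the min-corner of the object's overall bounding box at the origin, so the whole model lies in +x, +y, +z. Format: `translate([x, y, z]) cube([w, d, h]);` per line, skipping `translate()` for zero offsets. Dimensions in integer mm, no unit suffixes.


cube([4614, 265, 3002]);


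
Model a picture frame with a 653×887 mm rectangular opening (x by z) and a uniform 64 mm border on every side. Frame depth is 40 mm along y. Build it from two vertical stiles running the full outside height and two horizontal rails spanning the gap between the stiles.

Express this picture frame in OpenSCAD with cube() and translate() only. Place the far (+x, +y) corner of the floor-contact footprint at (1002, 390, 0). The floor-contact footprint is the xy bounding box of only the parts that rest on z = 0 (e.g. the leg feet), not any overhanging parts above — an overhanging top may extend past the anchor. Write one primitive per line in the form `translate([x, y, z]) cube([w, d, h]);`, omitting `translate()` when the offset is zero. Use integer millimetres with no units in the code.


translate([221, 350, 0]) cube([64, 40, 1015]);
translate([938, 350, 0]) cube([64, 40, 1015]);
translate([285, 350, 0]) cube([653, 40, 64]);
translate([285, 350, 951]) cube([653, 40, 64]);


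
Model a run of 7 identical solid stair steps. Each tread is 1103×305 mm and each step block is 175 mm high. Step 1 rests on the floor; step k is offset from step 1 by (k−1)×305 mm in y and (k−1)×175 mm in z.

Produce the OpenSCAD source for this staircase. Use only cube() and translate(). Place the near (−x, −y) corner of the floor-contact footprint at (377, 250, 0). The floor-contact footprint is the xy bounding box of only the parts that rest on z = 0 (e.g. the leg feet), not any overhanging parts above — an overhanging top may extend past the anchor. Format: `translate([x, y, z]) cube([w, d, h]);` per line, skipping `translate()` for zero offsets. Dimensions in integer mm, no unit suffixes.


translate([377, 250, 0]) cube([1103, 305, 175]);
translate([377, 555, 175]) cube([1103, 305, 175]);
translate([377, 860, 350]) cube([1103, 305, 175]);
translate([377, 1165, 525]) cube([1103, 305, 175]);
translate([377, 1470, 700]) cube([1103, 305, 175]);
translate([377, 1775, 875]) cube([1103, 305, 175]);
translate([377, 2080, 1050]) cube([1103, 305, 175]);


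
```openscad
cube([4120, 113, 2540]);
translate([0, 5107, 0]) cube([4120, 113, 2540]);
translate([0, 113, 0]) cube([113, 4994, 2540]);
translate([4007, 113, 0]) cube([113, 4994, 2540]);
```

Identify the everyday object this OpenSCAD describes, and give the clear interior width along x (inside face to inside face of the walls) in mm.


A house (or room) frame. The interior width is 3894 mm.

Four 2540 mm walls enclosing a rectangle with no floor or roof — a room or house frame. Outside width is 4120 mm and wall thickness is 113 mm, so the interior width is 4120 − 2 × 113 = 3894 mm.


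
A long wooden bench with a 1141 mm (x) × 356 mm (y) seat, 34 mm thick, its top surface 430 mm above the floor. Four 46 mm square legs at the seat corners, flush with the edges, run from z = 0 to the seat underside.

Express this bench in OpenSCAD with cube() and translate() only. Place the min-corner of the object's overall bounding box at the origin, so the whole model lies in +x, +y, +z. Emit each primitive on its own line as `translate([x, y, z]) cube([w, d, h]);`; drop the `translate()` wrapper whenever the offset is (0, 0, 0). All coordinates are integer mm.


// leg_h = 430 − 34 = 396
translate([0, 0, 396]) cube([1141, 356, 34]);
cube([46, 46, 396]);
translate([0, 310, 0]) cube([46, 46, 396]);
translate([1095, 0, 0]) cube([46, 46, 396]);
translate([1095, 310, 0]) cube([46, 46, 396]);


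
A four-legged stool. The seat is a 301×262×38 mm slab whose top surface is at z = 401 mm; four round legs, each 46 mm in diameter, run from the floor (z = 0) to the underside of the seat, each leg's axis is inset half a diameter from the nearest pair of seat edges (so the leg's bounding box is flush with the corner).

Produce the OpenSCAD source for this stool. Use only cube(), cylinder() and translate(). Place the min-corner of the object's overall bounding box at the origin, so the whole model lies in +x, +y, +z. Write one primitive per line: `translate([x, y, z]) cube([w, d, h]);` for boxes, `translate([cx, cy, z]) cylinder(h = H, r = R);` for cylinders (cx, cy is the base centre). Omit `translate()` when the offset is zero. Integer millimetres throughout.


translate([0, 0, 363]) cube([301, 262, 38]);
translate([23, 23, 0]) cylinder(h = 363, r = 23);
translate([278, 23, 0]) cylinder(h = 363, r = 23);
translate([23, 239, 0]) cylinder(h = 363, r = 23);
translate([278, 239, 0]) cylinder(h = 363, r = 23);


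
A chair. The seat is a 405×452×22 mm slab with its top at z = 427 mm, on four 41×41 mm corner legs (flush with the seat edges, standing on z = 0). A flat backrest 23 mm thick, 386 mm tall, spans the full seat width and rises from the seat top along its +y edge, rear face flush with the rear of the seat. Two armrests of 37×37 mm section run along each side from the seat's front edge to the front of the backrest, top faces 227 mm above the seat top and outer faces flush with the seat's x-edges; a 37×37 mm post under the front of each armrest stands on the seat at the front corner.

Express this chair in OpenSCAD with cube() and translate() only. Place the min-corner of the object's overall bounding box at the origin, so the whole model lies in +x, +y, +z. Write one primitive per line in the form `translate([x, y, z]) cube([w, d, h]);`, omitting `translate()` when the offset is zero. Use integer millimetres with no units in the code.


translate([0, 0, 405]) cube([405, 452, 22]);
cube([41, 41, 405]);
translate([364, 0, 0]) cube([41, 41, 405]);
translate([0, 411, 0]) cube([41, 41, 405]);
translate([364, 411, 0]) cube([41, 41, 405]);
translate([0, 429, 427]) cube([405, 23, 386]);
translate([0, 0, 617]) cube([37, 429, 37]);
translate([368, 0, 617]) cube([37, 429, 37]);
translate([0, 0, 427]) cube([37, 37, 190]);
translate([368, 0, 427]) cube([37, 37, 190]);


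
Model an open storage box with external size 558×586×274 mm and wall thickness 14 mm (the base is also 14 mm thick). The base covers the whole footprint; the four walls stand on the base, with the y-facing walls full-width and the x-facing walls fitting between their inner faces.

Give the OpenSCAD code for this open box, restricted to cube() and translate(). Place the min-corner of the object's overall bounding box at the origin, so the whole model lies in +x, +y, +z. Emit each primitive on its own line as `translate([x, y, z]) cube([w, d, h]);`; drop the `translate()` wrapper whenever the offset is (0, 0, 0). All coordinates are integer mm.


cube([558, 586, 14]);
translate([0, 0, 14]) cube([558, 14, 260]);
translate([0, 572, 14]) cube([558, 14, 260]);
translate([0, 14, 14]) cube([14, 558, 260]);
translate([544, 14, 14]) cube([14, 558, 260]);


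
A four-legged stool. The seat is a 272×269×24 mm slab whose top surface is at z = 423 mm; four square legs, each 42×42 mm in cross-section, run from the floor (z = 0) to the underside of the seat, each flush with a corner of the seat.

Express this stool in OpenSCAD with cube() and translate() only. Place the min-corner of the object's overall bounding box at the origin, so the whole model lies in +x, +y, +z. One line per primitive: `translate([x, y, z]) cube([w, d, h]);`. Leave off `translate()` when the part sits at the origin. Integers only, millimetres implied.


translate([0, 0, 399]) cube([272, 269, 24]);
cube([42, 42, 399]);
translate([230, 0, 0]) cube([42, 42, 399]);
translate([0, 227, 0]) cube([42, 42, 399]);
translate([230, 227, 0]) cube([42, 42, 399]);


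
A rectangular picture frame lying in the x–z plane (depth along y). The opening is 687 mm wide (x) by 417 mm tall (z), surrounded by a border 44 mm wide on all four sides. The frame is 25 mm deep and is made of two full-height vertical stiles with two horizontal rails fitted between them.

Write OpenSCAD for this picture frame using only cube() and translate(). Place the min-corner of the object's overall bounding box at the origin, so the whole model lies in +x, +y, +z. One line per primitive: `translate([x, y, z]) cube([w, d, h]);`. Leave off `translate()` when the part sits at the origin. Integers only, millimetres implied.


cube([44, 25, 505]);
translate([731, 0, 0]) cube([44, 25, 505]);
translate([44, 0, 0]) cube([687, 25, 44]);
translate([44, 0, 461]) cube([687, 25, 44]);


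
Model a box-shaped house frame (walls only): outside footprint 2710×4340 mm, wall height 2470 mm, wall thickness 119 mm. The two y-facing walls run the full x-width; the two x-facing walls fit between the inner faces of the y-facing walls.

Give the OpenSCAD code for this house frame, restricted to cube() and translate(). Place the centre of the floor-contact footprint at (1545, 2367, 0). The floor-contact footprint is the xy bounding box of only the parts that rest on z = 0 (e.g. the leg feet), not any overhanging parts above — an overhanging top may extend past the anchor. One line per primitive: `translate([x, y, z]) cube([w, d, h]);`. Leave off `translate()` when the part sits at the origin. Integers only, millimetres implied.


translate([190, 197, 0]) cube([2710, 119, 2470]);
translate([190, 4418, 0]) cube([2710, 119, 2470]);
translate([190, 316, 0]) cube([119, 4102, 2470]);
translate([2781, 316, 0]) cube([119, 4102, 2470]);


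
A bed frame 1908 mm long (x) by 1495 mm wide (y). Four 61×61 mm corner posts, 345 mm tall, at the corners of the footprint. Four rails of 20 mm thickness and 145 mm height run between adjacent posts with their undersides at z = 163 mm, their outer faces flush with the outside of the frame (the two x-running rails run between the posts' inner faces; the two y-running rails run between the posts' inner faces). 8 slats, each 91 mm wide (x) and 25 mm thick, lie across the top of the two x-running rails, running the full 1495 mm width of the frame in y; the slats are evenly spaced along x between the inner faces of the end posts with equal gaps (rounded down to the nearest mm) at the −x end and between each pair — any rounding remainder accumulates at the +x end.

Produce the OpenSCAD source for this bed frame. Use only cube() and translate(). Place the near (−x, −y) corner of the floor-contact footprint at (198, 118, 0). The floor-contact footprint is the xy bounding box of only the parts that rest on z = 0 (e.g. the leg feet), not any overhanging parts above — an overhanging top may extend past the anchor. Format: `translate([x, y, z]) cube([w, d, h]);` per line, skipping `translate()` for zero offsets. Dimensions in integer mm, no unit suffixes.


translate([198, 118, 0]) cube([61, 61, 345]);
translate([198, 1552, 0]) cube([61, 61, 345]);
translate([2045, 118, 0]) cube([61, 61, 345]);
translate([2045, 1552, 0]) cube([61, 61, 345]);
translate([259, 118, 163]) cube([1786, 20, 145]);
translate([259, 1593, 163]) cube([1786, 20, 145]);
translate([198, 179, 163]) cube([20, 1373, 145]);
translate([2086, 179, 163]) cube([20, 1373, 145]);
translate([376, 118, 308]) cube([91, 1495, 25]);
translate([584, 118, 308]) cube([91, 1495, 25]);
translate([792, 118, 308]) cube([91, 1495, 25]);
translate([1000, 118, 308]) cube([91, 1495, 25]);
translate([1208, 118, 308]) cube([91, 1495, 25]);
translate([1416, 118, 308]) cube([91, 1495, 25]);
translate([1624, 118, 308]) cube([91, 1495, 25]);
translate([1832, 118, 308]) cube([91, 1495, 25]);


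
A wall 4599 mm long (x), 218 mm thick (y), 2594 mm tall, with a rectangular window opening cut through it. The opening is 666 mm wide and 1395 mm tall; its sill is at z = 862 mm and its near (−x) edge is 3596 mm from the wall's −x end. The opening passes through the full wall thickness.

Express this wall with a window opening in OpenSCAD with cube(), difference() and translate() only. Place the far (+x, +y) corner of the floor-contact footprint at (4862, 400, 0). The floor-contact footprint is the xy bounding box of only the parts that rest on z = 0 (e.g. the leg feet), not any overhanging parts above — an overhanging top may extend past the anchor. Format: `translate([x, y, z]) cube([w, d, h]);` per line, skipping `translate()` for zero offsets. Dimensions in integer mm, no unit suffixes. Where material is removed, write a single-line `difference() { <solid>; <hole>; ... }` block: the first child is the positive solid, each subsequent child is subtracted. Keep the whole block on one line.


difference() { translate([263, 182, 0]) cube([4599, 218, 2594]); translate([3859, 182, 862]) cube([666, 218, 1395]); }


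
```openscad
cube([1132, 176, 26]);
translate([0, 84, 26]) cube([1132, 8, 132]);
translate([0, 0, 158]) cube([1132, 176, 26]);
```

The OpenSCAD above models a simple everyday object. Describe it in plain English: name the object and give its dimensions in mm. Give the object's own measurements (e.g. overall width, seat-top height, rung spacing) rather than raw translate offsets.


An I-beam lying along x, 1132 mm long. Overall section height 184 mm. Two flanges 176 mm wide (y) and 26 mm thick, one on the floor and one at the top; a web 8 mm thick runs between them, centred on the flange width.


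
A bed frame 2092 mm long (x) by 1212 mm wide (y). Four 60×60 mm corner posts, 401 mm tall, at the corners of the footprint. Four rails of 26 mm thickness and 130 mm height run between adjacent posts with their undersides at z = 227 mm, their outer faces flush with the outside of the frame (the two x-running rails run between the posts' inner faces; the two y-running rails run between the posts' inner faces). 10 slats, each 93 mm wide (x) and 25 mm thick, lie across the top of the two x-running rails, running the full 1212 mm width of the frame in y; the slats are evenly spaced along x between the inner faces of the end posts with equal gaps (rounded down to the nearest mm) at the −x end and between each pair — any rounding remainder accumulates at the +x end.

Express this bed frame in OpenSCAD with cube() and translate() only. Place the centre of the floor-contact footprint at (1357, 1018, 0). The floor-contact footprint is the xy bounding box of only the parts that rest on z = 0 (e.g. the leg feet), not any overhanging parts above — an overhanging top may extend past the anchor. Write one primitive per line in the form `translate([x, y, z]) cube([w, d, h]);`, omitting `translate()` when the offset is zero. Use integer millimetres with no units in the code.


translate([311, 412, 0]) cube([60, 60, 401]);
translate([311, 1564, 0]) cube([60, 60, 401]);
translate([2343, 412, 0]) cube([60, 60, 401]);
translate([2343, 1564, 0]) cube([60, 60, 401]);
translate([371, 412, 227]) cube([1972, 26, 130]);
translate([371, 1598, 227]) cube([1972, 26, 130]);
translate([311, 472, 227]) cube([26, 1092, 130]);
translate([2377, 472, 227]) cube([26, 1092, 130]);
translate([465, 412, 357]) cube([93, 1212, 25]);
translate([652, 412, 357]) cube([93, 1212, 25]);
translate([839, 412, 357]) cube([93, 1212, 25]);
translate([1026, 412, 357]) cube([93, 1212, 25]);
translate([1213, 412, 357]) cube([93, 1212, 25]);
translate([1400, 412, 357]) cube([93, 1212, 25]);
translate([1587, 412, 357]) cube([93, 1212, 25]);
translate([1774, 412, 357]) cube([93, 1212, 25]);
translate([1961, 412, 357]) cube([93, 1212, 25]);
translate([2148, 412, 357]) cube([93, 1212, 25]);


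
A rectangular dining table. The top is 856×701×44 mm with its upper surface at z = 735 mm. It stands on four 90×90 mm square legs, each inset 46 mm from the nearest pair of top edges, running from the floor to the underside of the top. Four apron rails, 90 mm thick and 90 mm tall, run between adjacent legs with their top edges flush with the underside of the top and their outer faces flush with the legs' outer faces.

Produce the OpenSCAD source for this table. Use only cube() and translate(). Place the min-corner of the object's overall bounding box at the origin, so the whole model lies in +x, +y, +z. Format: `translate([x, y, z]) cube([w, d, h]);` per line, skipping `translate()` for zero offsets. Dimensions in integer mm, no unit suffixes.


// leg_h = 735 - 44 = 691
// apron z = 691 - 90 = 601
translate([0, 0, 691]) cube([856, 701, 44]);
translate([46, 46, 0]) cube([90, 90, 691]);
translate([720, 46, 0]) cube([90, 90, 691]);
translate([46, 565, 0]) cube([90, 90, 691]);
translate([720, 565, 0]) cube([90, 90, 691]);
translate([136, 46, 601]) cube([584, 90, 90]);
translate([136, 565, 601]) cube([584, 90, 90]);
translate([46, 136, 601]) cube([90, 429, 90]);
translate([720, 136, 601]) cube([90, 429, 90]);


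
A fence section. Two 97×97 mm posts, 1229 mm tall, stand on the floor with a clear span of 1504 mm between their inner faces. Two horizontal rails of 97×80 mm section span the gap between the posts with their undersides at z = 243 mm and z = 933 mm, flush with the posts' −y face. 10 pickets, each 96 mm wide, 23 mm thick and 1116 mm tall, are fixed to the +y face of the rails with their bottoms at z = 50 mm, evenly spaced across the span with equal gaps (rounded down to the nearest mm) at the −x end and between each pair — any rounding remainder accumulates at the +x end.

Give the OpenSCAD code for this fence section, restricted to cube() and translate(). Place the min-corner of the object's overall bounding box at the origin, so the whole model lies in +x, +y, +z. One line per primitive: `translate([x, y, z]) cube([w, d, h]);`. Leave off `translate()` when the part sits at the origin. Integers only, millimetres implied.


cube([97, 97, 1229]);
translate([1601, 0, 0]) cube([97, 97, 1229]);
translate([97, 0, 243]) cube([1504, 97, 80]);
translate([97, 0, 933]) cube([1504, 97, 80]);
translate([146, 97, 50]) cube([96, 23, 1116]);
translate([291, 97, 50]) cube([96, 23, 1116]);
translate([436, 97, 50]) cube([96, 23, 1116]);
translate([581, 97, 50]) cube([96, 23, 1116]);
translate([726, 97, 50]) cube([96, 23, 1116]);
translate([871, 97, 50]) cube([96, 23, 1116]);
translate([1016, 97, 50]) cube([96, 23, 1116]);
translate([1161, 97, 50]) cube([96, 23, 1116]);
translate([1306, 97, 50]) cube([96, 23, 1116]);
translate([1451, 97, 50]) cube([96, 23, 1116]);


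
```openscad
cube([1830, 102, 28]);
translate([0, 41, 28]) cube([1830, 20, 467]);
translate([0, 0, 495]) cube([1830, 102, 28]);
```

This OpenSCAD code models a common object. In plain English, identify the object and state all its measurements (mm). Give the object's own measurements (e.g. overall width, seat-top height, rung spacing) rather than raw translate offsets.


An I-beam lying along x, 1830 mm long. Overall section height 523 mm. Two flanges 102 mm wide (y) and 28 mm thick, one on the floor and one at the top; a web 20 mm thick runs between them, centred on the flange width.


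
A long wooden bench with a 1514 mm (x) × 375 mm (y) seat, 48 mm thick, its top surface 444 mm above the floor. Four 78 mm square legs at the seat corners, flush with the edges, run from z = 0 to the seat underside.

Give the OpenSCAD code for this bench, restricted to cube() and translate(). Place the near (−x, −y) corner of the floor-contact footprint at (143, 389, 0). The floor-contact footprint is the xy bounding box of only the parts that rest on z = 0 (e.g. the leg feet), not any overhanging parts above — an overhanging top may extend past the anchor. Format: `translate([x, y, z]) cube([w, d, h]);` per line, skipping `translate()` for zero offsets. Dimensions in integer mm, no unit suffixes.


// leg_h = 444 − 48 = 396
translate([143, 389, 396]) cube([1514, 375, 48]);
translate([143, 389, 0]) cube([78, 78, 396]);
translate([143, 686, 0]) cube([78, 78, 396]);
translate([1579, 389, 0]) cube([78, 78, 396]);
translate([1579, 686, 0]) cube([78, 78, 396]);


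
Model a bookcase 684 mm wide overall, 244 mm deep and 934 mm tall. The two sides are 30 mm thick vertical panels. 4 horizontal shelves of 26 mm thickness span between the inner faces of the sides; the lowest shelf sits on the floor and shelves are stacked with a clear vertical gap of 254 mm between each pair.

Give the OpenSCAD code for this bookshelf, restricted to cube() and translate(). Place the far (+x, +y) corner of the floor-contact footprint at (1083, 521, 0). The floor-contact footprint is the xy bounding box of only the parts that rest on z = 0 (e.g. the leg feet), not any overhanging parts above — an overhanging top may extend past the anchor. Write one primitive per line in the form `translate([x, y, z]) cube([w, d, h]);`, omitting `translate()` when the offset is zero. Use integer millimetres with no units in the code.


translate([399, 277, 0]) cube([30, 244, 934]);
translate([1053, 277, 0]) cube([30, 244, 934]);
translate([429, 277, 0]) cube([624, 244, 26]);
translate([429, 277, 280]) cube([624, 244, 26]);
translate([429, 277, 560]) cube([624, 244, 26]);
translate([429, 277, 840]) cube([624, 244, 26]);


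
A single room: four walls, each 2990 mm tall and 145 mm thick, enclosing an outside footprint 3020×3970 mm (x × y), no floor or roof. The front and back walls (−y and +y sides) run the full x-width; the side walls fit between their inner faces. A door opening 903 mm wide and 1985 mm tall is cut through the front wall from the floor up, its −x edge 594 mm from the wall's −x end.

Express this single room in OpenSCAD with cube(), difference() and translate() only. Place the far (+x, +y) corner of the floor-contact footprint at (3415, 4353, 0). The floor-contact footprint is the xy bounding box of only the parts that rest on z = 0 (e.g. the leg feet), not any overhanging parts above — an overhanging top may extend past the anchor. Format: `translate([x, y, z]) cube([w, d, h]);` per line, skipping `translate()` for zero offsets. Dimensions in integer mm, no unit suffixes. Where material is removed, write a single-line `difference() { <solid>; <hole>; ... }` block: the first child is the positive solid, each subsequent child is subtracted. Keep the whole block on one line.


difference() { translate([395, 383, 0]) cube([3020, 145, 2990]); translate([989, 383, 0]) cube([903, 145, 1985]); }
translate([395, 4208, 0]) cube([3020, 145, 2990]);
translate([395, 528, 0]) cube([145, 3680, 2990]);
translate([3270, 528, 0]) cube([145, 3680, 2990]);


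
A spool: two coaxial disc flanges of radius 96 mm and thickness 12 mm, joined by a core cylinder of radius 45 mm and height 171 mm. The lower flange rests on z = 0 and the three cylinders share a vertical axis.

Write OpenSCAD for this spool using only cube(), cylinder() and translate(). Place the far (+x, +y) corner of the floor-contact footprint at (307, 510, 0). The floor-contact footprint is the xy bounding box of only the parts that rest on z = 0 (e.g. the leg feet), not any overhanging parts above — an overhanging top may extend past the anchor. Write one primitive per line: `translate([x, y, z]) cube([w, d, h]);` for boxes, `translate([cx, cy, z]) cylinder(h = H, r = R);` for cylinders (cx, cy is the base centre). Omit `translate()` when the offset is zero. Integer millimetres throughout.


translate([211, 414, 0]) cylinder(h = 12, r = 96);
translate([211, 414, 12]) cylinder(h = 171, r = 45);
translate([211, 414, 183]) cylinder(h = 12, r = 96);


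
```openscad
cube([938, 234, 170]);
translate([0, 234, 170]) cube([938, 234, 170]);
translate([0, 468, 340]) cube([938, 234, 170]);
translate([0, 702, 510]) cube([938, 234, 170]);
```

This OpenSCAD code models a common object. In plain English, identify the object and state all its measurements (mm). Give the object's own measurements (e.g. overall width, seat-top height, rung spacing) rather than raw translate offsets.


A straight staircase of 4 solid steps. Each step is 938 mm wide (x), 234 mm deep (y, the going) and 170 mm tall (the rise). The first step rests on the floor; each subsequent step sits one going further in +y and one rise higher in +z, directly behind and above the previous step with no overlap.


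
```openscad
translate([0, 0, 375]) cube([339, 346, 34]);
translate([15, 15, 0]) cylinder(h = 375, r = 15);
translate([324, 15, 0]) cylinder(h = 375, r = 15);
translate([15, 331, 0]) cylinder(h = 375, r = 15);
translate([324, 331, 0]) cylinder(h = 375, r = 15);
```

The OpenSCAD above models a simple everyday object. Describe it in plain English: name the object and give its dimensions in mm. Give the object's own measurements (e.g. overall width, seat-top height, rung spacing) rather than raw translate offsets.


A four-legged stool. The seat is a 339×346×34 mm slab whose top surface is at z = 409 mm; four round legs, each 30 mm in diameter, run from the floor (z = 0) to the underside of the seat, each leg's axis is inset half a diameter from the nearest pair of seat edges (so the leg's bounding box is flush with the corner).


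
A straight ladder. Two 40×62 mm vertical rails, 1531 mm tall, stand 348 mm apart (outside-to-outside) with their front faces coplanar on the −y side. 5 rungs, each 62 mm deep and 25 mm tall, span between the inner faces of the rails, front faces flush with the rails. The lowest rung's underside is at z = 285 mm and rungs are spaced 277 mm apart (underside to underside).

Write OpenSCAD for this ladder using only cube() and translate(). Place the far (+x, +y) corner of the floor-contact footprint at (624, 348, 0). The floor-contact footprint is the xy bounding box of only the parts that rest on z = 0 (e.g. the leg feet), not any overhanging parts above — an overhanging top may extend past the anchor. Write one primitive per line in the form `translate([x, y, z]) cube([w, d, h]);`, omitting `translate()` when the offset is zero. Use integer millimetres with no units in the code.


translate([276, 286, 0]) cube([40, 62, 1531]);
translate([584, 286, 0]) cube([40, 62, 1531]);
translate([316, 286, 285]) cube([268, 62, 25]);
translate([316, 286, 562]) cube([268, 62, 25]);
translate([316, 286, 839]) cube([268, 62, 25]);
translate([316, 286, 1116]) cube([268, 62, 25]);
translate([316, 286, 1393]) cube([268, 62, 25]);


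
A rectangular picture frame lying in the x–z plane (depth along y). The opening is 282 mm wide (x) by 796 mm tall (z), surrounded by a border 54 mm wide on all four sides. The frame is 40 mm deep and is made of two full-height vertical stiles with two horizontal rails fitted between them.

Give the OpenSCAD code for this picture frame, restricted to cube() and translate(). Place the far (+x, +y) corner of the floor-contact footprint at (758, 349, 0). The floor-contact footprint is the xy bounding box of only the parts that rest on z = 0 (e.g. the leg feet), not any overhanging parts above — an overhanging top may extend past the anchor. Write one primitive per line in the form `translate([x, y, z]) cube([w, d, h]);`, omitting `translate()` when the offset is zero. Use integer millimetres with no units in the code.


translate([368, 309, 0]) cube([54, 40, 904]);
translate([704, 309, 0]) cube([54, 40, 904]);
translate([422, 309, 0]) cube([282, 40, 54]);
translate([422, 309, 850]) cube([282, 40, 54]);


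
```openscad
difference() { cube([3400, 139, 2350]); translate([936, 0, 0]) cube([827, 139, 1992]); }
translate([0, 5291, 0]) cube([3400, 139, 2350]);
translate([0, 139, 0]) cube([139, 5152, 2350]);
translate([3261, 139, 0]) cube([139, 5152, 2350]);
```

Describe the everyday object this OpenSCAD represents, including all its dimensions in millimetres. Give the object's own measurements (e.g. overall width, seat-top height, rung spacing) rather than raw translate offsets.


A single room: four walls, each 2350 mm tall and 139 mm thick, enclosing an outside footprint 3400×5430 mm (x × y), no floor or roof. The front and back walls (−y and +y sides) run the full x-width; the side walls fit between their inner faces. A door opening 827 mm wide and 1992 mm tall is cut through the front wall from the floor up, its −x edge 936 mm from the wall's −x end.


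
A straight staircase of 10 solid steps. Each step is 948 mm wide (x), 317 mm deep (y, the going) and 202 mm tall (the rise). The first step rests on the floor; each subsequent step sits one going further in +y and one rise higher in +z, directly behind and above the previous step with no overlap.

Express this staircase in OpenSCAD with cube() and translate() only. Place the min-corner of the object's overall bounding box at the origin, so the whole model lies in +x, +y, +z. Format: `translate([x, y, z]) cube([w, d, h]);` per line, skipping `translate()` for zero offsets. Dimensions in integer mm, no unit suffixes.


cube([948, 317, 202]);
translate([0, 317, 202]) cube([948, 317, 202]);
translate([0, 634, 404]) cube([948, 317, 202]);
translate([0, 951, 606]) cube([948, 317, 202]);
translate([0, 1268, 808]) cube([948, 317, 202]);
translate([0, 1585, 1010]) cube([948, 317, 202]);
translate([0, 1902, 1212]) cube([948, 317, 202]);
translate([0, 2219, 1414]) cube([948, 317, 202]);
translate([0, 2536, 1616]) cube([948, 317, 202]);
translate([0, 2853, 1818]) cube([948, 317, 202]);


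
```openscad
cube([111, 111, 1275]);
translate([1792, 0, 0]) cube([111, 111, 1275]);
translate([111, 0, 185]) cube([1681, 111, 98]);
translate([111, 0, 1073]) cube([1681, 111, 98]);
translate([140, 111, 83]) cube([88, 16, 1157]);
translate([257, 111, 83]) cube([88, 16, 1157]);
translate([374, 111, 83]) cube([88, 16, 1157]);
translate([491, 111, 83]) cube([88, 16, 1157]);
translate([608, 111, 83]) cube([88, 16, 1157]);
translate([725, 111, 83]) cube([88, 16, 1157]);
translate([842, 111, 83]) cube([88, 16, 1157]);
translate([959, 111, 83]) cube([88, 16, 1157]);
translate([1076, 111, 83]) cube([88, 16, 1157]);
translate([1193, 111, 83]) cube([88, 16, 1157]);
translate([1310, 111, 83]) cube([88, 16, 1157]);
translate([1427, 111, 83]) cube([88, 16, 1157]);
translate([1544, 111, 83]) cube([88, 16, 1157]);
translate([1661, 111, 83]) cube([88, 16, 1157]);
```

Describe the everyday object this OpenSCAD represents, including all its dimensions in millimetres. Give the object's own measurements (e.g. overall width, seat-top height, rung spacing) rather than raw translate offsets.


A fence section. Two 111×111 mm posts, 1275 mm tall, stand on the floor with a clear span of 1681 mm between their inner faces. Two horizontal rails of 111×98 mm section span the gap between the posts with their undersides at z = 185 mm and z = 1073 mm, flush with the posts' −y face. 14 pickets, each 88 mm wide, 16 mm thick and 1157 mm tall, are fixed to the +y face of the rails with their bottoms at z = 83 mm, spaced across the span with a 29 mm gap after the −x post and between neighbouring pickets, with 43 mm left before the +x post.


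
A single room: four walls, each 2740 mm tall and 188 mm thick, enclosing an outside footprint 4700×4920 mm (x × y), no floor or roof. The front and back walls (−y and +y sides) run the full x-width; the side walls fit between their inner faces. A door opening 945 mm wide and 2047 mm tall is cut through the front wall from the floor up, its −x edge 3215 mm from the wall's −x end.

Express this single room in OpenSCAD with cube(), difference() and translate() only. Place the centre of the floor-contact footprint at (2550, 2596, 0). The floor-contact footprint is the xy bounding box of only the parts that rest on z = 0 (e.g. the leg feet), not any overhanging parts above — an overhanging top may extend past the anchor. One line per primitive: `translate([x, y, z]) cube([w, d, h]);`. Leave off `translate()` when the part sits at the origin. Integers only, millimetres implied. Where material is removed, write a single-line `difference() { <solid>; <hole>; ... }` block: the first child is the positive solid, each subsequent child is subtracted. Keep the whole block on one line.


difference() { translate([200, 136, 0]) cube([4700, 188, 2740]); translate([3415, 136, 0]) cube([945, 188, 2047]); }
translate([200, 4868, 0]) cube([4700, 188, 2740]);
translate([200, 324, 0]) cube([188, 4544, 2740]);
translate([4712, 324, 0]) cube([188, 4544, 2740]);


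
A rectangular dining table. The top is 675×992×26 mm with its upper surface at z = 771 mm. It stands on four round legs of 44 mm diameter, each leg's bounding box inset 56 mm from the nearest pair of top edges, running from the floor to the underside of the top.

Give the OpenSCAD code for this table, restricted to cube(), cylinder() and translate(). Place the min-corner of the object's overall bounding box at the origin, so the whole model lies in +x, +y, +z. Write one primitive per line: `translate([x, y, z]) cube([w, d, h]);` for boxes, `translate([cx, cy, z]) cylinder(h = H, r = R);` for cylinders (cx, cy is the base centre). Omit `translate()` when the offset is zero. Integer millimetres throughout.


translate([0, 0, 745]) cube([675, 992, 26]);
translate([78, 78, 0]) cylinder(h = 745, r = 22);
translate([597, 78, 0]) cylinder(h = 745, r = 22);
translate([78, 914, 0]) cylinder(h = 745, r = 22);
translate([597, 914, 0]) cylinder(h = 745, r = 22);


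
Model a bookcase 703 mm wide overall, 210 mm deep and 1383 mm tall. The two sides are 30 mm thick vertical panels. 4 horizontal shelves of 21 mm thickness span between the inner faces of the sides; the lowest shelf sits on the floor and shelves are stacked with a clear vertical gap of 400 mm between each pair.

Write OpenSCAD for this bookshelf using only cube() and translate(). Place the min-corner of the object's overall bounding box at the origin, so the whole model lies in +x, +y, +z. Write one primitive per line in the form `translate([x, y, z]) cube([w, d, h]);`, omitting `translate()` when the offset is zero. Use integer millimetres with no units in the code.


cube([30, 210, 1383]);
translate([673, 0, 0]) cube([30, 210, 1383]);
translate([30, 0, 0]) cube([643, 210, 21]);
translate([30, 0, 421]) cube([643, 210, 21]);
translate([30, 0, 842]) cube([643, 210, 21]);
translate([30, 0, 1263]) cube([643, 210, 21]);


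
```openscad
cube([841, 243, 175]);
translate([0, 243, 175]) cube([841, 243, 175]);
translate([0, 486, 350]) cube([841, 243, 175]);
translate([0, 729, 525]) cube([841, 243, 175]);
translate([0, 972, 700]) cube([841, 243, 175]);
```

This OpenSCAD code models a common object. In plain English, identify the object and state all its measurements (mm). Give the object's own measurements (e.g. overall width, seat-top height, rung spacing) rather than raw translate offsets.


A straight staircase of 5 solid steps. Each step is 841 mm wide (x), 243 mm deep (y, the going) and 175 mm tall (the rise). The first step rests on the floor; each subsequent step sits one going further in +y and one rise higher in +z, directly behind and above the previous step with no overlap.


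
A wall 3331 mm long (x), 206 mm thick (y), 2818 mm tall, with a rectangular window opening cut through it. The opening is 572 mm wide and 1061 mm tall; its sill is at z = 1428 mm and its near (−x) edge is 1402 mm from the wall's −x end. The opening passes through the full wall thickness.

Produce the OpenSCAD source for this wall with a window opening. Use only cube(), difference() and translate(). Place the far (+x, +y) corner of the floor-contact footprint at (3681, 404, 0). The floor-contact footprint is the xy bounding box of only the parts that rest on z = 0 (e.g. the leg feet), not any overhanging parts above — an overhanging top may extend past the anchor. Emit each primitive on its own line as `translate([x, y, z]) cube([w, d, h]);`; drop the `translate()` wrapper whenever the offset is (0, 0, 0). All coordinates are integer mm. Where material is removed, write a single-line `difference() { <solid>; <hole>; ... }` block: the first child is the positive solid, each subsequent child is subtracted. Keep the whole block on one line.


difference() { translate([350, 198, 0]) cube([3331, 206, 2818]); translate([1752, 198, 1428]) cube([572, 206, 1061]); }
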